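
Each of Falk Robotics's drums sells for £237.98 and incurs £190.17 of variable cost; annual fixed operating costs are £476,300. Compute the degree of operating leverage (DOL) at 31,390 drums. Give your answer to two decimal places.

Contribution at this volume is 31,390 × £47.81 = £1,500,755.90.
EBIT = £1,500,755.90 − £476,300 = £1,024,455.90.
Degree of operating leverage = £1,500,755.90 / £1,024,455.90 = 1.4649.

1.46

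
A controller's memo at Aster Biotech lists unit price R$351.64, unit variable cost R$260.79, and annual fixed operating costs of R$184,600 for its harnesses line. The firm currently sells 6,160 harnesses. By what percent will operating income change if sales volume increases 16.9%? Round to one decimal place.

+25.2%

Contribution at this volume is 6,160 × R$90.85 = R$559,636.00.
EBIT = R$559,636.00 − R$184,600 = R$375,036.00.
So DOL = total CM / EBIT = R$559,636.00 / R$375,036.00 = 1.4922.
Operating income changes by 1.4922 × +16.9% = +25.2%.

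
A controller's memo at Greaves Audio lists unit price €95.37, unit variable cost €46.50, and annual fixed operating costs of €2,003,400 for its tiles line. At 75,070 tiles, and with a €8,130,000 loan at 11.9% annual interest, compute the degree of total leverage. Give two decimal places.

5.26

Contribution at this volume is 75,070 × €48.87 = €3,668,670.90.
EBIT = €3,668,670.90 − €2,003,400 = €1,665,270.90. Interest = €967,470.00, so EBIT − I = €697,800.90.
Degree of total leverage = total CM / (EBIT − interest) = €3,668,670.90 / €697,800.90 = 5.2575.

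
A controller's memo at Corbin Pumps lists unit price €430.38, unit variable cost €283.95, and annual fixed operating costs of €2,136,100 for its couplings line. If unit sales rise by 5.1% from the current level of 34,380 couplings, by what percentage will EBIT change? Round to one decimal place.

+8.9%

At 34,380 units, contribution = 34,380 × €146.43 = €5,034,263.40.
Operating income = contribution − fixed costs = €5,034,263.40 − €2,136,100 = €2,898,163.40.
So DOL = total CM / EBIT = €5,034,263.40 / €2,898,163.40 = 1.7371.
So EBIT moves 1.7371 × (+5.1%) = +8.9%.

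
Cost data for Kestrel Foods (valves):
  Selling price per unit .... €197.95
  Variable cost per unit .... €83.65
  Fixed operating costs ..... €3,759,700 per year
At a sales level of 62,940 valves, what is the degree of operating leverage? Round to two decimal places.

2.09

Total contribution margin = 62,940 × €114.30 = €7,194,042.00.
EBIT = €7,194,042.00 − €3,759,700 = €3,434,342.00.
Degree of operating leverage = €7,194,042.00 / €3,434,342.00 = 2.0947.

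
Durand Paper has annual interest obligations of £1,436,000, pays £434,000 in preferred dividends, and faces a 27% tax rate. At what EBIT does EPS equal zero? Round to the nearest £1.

£2,030,521

Preferred dividends are paid after tax, so their pre-tax equivalent is £434,000 ÷ (1 − 0.27) = £594,520.55.
Financial break-even EBIT = interest + D_p ÷ (1 − t) = £1,436,000 + £594,520.55 = £2,030,520.55.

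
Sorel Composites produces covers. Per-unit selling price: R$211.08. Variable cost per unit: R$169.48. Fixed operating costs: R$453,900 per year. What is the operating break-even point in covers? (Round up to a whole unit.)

Contribution margin per unit = R$211.08 − R$169.48 = R$41.60.
Break-even volume = fixed costs ÷ CM per unit = R$453,900 ÷ R$41.60 = 10,911.06, so 10,912 covers.

10,912 covers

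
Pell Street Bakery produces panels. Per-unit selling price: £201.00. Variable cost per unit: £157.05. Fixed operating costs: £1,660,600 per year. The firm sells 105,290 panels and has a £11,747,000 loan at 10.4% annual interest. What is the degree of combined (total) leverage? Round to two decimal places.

2.65

Contribution at this volume is 105,290 × £43.95 = £4,627,495.50.
Operating income = contribution − fixed costs = £4,627,495.50 − £1,660,600 = £2,966,895.50. Interest = £1,221,688.00, so EBIT − I = £1,745,207.50.
DCL = contribution ÷ (EBIT − I) = £4,627,495.50 ÷ £1,745,207.50 = 2.6515.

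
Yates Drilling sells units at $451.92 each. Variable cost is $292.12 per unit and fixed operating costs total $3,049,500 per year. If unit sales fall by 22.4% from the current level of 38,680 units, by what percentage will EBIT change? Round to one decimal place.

-44.2%

At 38,680 units, contribution = 38,680 × $159.80 = $6,181,064.00.
Operating income = contribution − fixed costs = $6,181,064.00 − $3,049,500 = $3,131,564.00.
Degree of operating leverage = $6,181,064.00 / $3,131,564.00 = 1.9738.
%ΔEBIT = DOL × %ΔSales = 1.9738 × -22.4% = -44.2%.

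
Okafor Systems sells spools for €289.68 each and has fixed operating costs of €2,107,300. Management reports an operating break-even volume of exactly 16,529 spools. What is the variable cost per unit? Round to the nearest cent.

Contribution per unit must be FC / Q = €2,107,300 / 16,529 = €127.4911.
Hence VC = price − CM = €289.68 − €127.4911 = €162.19.

€162.19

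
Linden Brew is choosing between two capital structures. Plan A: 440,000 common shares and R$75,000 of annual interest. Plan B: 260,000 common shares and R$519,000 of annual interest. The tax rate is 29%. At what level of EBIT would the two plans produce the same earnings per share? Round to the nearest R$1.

R$1,160,333

At indifference, (EBIT − 75,000)(1 − t)/440,000 = (EBIT − 519,000)(1 − t)/260,000.
The (1 − t) factor cancels: (EBIT − 75,000) × 260,000 = (EBIT − 519,000) × 440,000.
Solving, EBIT = (519,000·440,000 − 75,000·260,000) / (440,000 − 260,000) = 208,860,000,000 / 180,000 = 1,160,333.33.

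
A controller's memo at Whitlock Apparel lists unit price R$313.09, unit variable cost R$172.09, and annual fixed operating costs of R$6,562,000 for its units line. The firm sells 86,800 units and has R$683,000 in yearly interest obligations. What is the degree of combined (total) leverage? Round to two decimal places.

At 86,800 units, contribution = 86,800 × R$141.00 = R$12,238,800.00.
EBIT = R$12,238,800.00 − R$6,562,000 = R$5,676,800.00. Interest = R$683,000.00.
DOL = R$12,238,800.00 ÷ R$5,676,800.00 = 2.1559; DFL = R$5,676,800.00 ÷ R$4,993,800.00 = 1.1368.
DCL = DOL × DFL = 2.1559 × 1.1368 = 2.4508.

2.45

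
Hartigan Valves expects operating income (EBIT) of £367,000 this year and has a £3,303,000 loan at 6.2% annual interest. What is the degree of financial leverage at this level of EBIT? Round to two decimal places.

2.26

Annual interest charges come to £204,786.00.
DFL = EBIT ÷ (EBIT − I) = £367,000 ÷ (£367,000 − £204,786.00) = £367,000 ÷ £162,214.00 = 2.2624.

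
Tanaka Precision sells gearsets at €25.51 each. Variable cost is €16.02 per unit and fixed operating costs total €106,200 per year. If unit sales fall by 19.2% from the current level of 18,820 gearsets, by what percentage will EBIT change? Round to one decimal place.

Contribution at this volume is 18,820 × €9.49 = €178,601.80.
Operating income = contribution − fixed costs = €178,601.80 − €106,200 = €72,401.80.
So DOL = total CM / EBIT = €178,601.80 / €72,401.80 = 2.4668.
%ΔEBIT = DOL × %ΔSales = 2.4668 × -19.2% = -47.4%.

-47.4%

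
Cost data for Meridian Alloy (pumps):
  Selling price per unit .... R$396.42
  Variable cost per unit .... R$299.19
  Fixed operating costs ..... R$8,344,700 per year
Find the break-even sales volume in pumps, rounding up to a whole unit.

Unit CM = price − variable cost = R$396.42 − R$299.19 = R$97.23.
Break-even Q = R$8,344,700 / R$97.23 = 85,824.33 → 85,825 pumps.

85,825 pumps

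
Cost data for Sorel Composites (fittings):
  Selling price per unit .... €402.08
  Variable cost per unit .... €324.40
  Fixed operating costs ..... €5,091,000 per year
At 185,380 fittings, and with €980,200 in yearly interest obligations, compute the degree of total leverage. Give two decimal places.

Contribution at this volume is 185,380 × €77.68 = €14,400,318.40.
EBIT = €14,400,318.40 − €5,091,000 = €9,309,318.40. Interest = €980,200.00, so EBIT − I = €8,329,118.40.
DCL = contribution ÷ (EBIT − I) = €14,400,318.40 ÷ €8,329,118.40 = 1.7289.

1.73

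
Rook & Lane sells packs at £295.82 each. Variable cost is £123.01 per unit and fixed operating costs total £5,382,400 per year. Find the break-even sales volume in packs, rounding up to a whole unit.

31,147 packs

Contribution margin per unit = £295.82 − £123.01 = £172.81.
Units to break even: £5,382,400 ÷ £172.81 = 31,146.35, rounded up to 31,147.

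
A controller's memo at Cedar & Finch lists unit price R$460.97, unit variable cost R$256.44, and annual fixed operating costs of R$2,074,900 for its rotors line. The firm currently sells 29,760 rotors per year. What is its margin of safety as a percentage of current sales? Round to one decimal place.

Unit CM = price − variable cost = R$460.97 − R$256.44 = R$204.53. Break-even units = R$2,074,900 ÷ R$204.53 = 10,144.72; break-even revenue = 10,144.72 × R$460.97 = R$4,676,412.52.
Actual sales revenue = 29,760 × R$460.97 = R$13,718,467.20.
Margin of safety = (R$13,718,467.20 − R$4,676,412.52) ÷ R$13,718,467.20 = 65.9%.

65.9%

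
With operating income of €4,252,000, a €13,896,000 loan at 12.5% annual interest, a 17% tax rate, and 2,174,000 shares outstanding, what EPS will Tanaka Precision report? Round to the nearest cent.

€0.96

Pre-tax income = €4,252,000 − €1,737,000.00 = €2,515,000.00.
After tax at 17%: net income = €2,515,000.00 × 0.83 = €2,087,450.00.
EPS = €2,087,450.00 ÷ 2,174,000 = €0.96.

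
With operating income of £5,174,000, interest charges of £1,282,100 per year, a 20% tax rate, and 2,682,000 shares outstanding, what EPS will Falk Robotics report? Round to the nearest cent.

£1.16

Interest = £1,282,100.00, so EBT = £5,174,000 − £1,282,100.00 = £3,891,900.00.
Net income = £3,891,900.00 × (1 − 0.20) = £3,113,520.00.
EPS = £3,113,520.00 ÷ 2,682,000 = £1.16.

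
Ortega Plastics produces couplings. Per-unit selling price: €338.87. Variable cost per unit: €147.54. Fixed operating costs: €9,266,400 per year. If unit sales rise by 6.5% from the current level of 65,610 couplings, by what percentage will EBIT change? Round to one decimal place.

+24.8%

Contribution at this volume is 65,610 × €191.33 = €12,553,161.30.
Operating income = contribution − fixed costs = €12,553,161.30 − €9,266,400 = €3,286,761.30.
Degree of operating leverage = €12,553,161.30 / €3,286,761.30 = 3.8193.
Operating income changes by 3.8193 × +6.5% = +24.8%.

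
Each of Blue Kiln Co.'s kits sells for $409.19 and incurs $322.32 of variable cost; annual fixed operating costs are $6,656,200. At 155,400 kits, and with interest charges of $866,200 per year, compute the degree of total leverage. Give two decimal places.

2.26

Contribution at this volume is 155,400 × $86.87 = $13,499,598.00.
EBIT = $13,499,598.00 − $6,656,200 = $6,843,398.00. Interest = $866,200.00, so EBIT − I = $5,977,198.00.
Degree of total leverage = total CM / (EBIT − interest) = $13,499,598.00 / $5,977,198.00 = 2.2585.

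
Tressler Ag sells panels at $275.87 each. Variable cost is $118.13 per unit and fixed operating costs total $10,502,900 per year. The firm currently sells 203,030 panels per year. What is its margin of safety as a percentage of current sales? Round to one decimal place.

67.2%

Each unit contributes $275.87 − $118.13 = $157.74. Break-even units = $10,502,900 ÷ $157.74 = 66,583.62; break-even revenue = 66,583.62 × $275.87 = $18,368,422.87.
Actual sales revenue = 203,030 × $275.87 = $56,009,886.10.
Margin of safety = ($56,009,886.10 − $18,368,422.87) ÷ $56,009,886.10 = 67.2%.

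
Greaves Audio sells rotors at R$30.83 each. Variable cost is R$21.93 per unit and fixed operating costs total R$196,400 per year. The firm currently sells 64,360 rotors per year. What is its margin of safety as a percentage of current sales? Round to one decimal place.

65.7%

Each unit contributes R$30.83 − R$21.93 = R$8.90. Break-even units = R$196,400 ÷ R$8.90 = 22,067.42; break-even revenue = 22,067.42 × R$30.83 = R$680,338.43.
Current sales = 64,360 × R$30.83 = R$1,984,218.80.
Margin of safety = (R$1,984,218.80 − R$680,338.43) ÷ R$1,984,218.80 = 65.7%.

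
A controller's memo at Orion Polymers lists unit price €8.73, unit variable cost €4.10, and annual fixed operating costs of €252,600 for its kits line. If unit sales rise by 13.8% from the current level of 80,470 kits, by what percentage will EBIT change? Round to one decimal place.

Contribution at this volume is 80,470 × €4.63 = €372,576.10.
Subtracting fixed costs: EBIT = €372,576.10 − €252,600 = €119,976.10.
DOL = contribution ÷ EBIT = €372,576.10 ÷ €119,976.10 = 3.1054.
%ΔEBIT = DOL × %ΔSales = 3.1054 × +13.8% = +42.9%.

+42.9%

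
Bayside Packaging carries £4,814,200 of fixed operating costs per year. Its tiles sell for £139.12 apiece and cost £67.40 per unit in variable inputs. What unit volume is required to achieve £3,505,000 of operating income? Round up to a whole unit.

115,996 tiles

Each unit contributes £139.12 − £67.40 = £71.72.
Need Q such that Q × £71.72 − £4,814,200 = £3,505,000, i.e. Q = £8,319,200 / £71.72 = 115,995.54 → 115,996.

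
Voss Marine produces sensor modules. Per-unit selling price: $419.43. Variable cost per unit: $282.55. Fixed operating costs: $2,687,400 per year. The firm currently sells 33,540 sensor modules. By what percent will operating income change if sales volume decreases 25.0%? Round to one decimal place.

At 33,540 units, contribution = 33,540 × $136.88 = $4,590,955.20.
EBIT = $4,590,955.20 − $2,687,400 = $1,903,555.20.
DOL = contribution ÷ EBIT = $4,590,955.20 ÷ $1,903,555.20 = 2.4118.
%ΔEBIT = DOL × %ΔSales = 2.4118 × -25.0% = -60.3%.

-60.3%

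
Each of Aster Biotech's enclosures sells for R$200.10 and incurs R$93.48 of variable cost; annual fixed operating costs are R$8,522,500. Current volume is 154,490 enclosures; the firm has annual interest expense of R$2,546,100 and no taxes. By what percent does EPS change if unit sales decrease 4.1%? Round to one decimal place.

Total contribution margin = 154,490 × R$106.62 = R$16,471,723.80.
EBIT = R$16,471,723.80 − R$8,522,500 = R$7,949,223.80.
After interest of R$2,546,100.00, pre-tax earnings = R$5,403,123.80.
DCL = total CM / (EBIT − I) = R$16,471,723.80 / R$5,403,123.80 = 3.0486.
EPS therefore changes by 3.0486 × (-4.1%) = -12.5%.

-12.5%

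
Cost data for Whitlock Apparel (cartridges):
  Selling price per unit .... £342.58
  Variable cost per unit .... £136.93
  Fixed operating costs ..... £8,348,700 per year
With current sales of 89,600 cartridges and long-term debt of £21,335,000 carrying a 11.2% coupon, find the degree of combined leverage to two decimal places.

Contribution at this volume is 89,600 × £205.65 = £18,426,240.00.
Subtracting fixed costs: EBIT = £18,426,240.00 − £8,348,700 = £10,077,540.00. Interest = £2,389,520.00.
DOL = £18,426,240.00 ÷ £10,077,540.00 = 1.8284; DFL = £10,077,540.00 ÷ £7,688,020.00 = 1.3108.
DCL = DOL × DFL = 1.8284 × 1.3108 = 2.3967.

2.40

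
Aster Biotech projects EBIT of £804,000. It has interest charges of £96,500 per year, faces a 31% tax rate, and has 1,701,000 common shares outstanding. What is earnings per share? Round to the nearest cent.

Pre-tax income = £804,000 − £96,500.00 = £707,500.00.
After tax at 31%: net income = £707,500.00 × 0.69 = £488,175.00.
EPS = £488,175.00 ÷ 1,701,000 = £0.29.

£0.29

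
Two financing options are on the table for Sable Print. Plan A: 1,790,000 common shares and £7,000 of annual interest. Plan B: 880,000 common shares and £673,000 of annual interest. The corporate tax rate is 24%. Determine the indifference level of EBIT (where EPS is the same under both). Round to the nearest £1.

£1,317,044

At indifference, (EBIT − 7,000)(1 − t)/1,790,000 = (EBIT − 673,000)(1 − t)/880,000.
The (1 − t) factor cancels: (EBIT − 7,000) × 880,000 = (EBIT − 673,000) × 1,790,000.
EBIT × (1,790,000 − 880,000) = 673,000 × 1,790,000 − 7,000 × 880,000 = 1,198,510,000,000, so EBIT = 1,198,510,000,000 ÷ 910,000 = 1,317,043.96.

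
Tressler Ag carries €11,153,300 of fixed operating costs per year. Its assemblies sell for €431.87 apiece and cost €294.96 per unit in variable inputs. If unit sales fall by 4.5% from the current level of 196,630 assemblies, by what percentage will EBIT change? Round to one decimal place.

-7.7%

Total contribution margin = 196,630 × €136.91 = €26,920,613.30.
Operating income = contribution − fixed costs = €26,920,613.30 − €11,153,300 = €15,767,313.30.
DOL = contribution ÷ EBIT = €26,920,613.30 ÷ €15,767,313.30 = 1.7074.
%ΔEBIT = DOL × %ΔSales = 1.7074 × -4.5% = -7.7%.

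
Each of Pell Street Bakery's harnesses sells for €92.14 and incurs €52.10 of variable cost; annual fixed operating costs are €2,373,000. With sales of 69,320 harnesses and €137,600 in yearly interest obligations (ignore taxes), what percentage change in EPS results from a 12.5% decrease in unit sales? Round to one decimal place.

Contribution at this volume is 69,320 × €40.04 = €2,775,572.80.
Subtracting fixed costs: EBIT = €2,775,572.80 − €2,373,000 = €402,572.80.
After interest of €137,600.00, pre-tax earnings = €264,972.80.
DCL = total CM / (EBIT − I) = €2,775,572.80 / €264,972.80 = 10.4749.
%ΔEPS = DCL × %ΔSales = 10.4749 × -12.5% = -130.9%.

-130.9%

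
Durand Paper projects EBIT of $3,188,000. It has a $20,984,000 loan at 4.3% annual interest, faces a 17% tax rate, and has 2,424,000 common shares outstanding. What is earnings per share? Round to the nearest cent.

$0.78

Pre-tax income = $3,188,000 − $902,312.00 = $2,285,688.00.
Net income = $2,285,688.00 × (1 − 0.17) = $1,897,121.04.
EPS = $1,897,121.04 ÷ 2,424,000 = $0.78.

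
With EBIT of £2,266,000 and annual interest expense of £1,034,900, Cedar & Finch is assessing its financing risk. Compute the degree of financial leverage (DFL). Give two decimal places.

1.84

Annual interest charges come to £1,034,900.00.
Degree of financial leverage = EBIT / (EBIT − interest) = £2,266,000 / £1,231,100.00 = 1.8406.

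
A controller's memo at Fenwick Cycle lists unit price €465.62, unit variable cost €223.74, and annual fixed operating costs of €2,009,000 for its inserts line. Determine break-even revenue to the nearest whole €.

€3,867,333

Contribution margin per unit = €465.62 − €223.74 = €241.88, a CM ratio of €241.88 ÷ €465.62 = 0.5195.
Break-even sales = FC ÷ CM ratio = €2,009,000 × €465.62 / €241.88 = €3,867,333.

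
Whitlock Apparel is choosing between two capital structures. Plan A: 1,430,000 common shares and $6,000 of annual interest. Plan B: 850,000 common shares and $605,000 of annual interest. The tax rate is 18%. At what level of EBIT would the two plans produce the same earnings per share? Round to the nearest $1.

$1,482,845

At indifference, (EBIT − 6,000)(1 − t)/1,430,000 = (EBIT − 605,000)(1 − t)/850,000.
Cancelling (1 − t) and cross-multiplying: 850,000·(EBIT − 6,000) = 1,430,000·(EBIT − 605,000).
EBIT × (1,430,000 − 850,000) = 605,000 × 1,430,000 − 6,000 × 850,000 = 860,050,000,000, so EBIT = 860,050,000,000 ÷ 580,000 = 1,482,844.83.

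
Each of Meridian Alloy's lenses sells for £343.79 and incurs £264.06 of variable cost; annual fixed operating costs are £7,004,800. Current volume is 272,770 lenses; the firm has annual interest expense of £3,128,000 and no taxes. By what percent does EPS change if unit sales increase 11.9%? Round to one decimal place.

+22.3%

Contribution at this volume is 272,770 × £79.73 = £21,747,952.10.
EBIT = £21,747,952.10 − £7,004,800 = £14,743,152.10.
Interest = £3,128,000.00, so EBIT − I = £11,615,152.10.
Degree of combined leverage = contribution ÷ (EBIT − I) = £21,747,952.10 ÷ £11,615,152.10 = 1.8724.
%ΔEPS = DCL × %ΔSales = 1.8724 × +11.9% = +22.3%.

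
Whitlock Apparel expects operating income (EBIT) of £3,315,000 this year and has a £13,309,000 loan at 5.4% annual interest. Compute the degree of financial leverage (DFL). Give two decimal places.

Interest = £718,686.00.
Degree of financial leverage = EBIT / (EBIT − interest) = £3,315,000 / £2,596,314.00 = 1.2768.

1.28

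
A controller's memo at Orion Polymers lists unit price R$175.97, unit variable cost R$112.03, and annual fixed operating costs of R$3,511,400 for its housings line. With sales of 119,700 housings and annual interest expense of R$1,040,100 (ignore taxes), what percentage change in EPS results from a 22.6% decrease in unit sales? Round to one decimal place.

Contribution at this volume is 119,700 × R$63.94 = R$7,653,618.00.
EBIT = R$7,653,618.00 − R$3,511,400 = R$4,142,218.00.
After interest of R$1,040,100.00, pre-tax earnings = R$3,102,118.00.
DCL = total CM / (EBIT − I) = R$7,653,618.00 / R$3,102,118.00 = 2.4672.
%ΔEPS = DCL × %ΔSales = 2.4672 × -22.6% = -55.8%.

-55.8%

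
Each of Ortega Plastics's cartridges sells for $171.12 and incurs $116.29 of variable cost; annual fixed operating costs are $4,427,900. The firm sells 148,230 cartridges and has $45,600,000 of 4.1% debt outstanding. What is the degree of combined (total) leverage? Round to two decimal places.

Contribution at this volume is 148,230 × $54.83 = $8,127,450.90.
EBIT = $8,127,450.90 − $4,427,900 = $3,699,550.90. Interest = $1,869,600.00.
DOL = $8,127,450.90 ÷ $3,699,550.90 = 2.1969; DFL = $3,699,550.90 ÷ $1,829,950.90 = 2.0217.
DCL = DOL × DFL = 2.1969 × 2.0217 = 4.4415.

4.44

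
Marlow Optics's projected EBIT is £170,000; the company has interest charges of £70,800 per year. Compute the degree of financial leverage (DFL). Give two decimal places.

Annual interest charges come to £70,800.00.
Degree of financial leverage = EBIT / (EBIT − interest) = £170,000 / £99,200.00 = 1.7137.

1.71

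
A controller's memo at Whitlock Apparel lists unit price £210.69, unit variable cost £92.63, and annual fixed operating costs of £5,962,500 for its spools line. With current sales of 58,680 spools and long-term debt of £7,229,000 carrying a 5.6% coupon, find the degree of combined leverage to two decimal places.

12.36

Total contribution margin = 58,680 × £118.06 = £6,927,760.80.
EBIT = £6,927,760.80 − £5,962,500 = £965,260.80. Interest = £404,824.00.
DOL = £6,927,760.80 ÷ £965,260.80 = 7.1771; DFL = £965,260.80 ÷ £560,436.80 = 1.7223.
DCL = DOL × DFL = 7.1771 × 1.7223 = 12.3611.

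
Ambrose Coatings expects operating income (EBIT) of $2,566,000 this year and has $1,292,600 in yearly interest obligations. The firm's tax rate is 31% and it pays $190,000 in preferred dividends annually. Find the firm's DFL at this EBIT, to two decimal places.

Interest = $1,292,600.00.
Preferred dividends grossed up pre-tax: $190,000 / (1 − 0.31) = $275,362.32.
DFL = EBIT ÷ [EBIT − I − D_p/(1−t)] = $2,566,000 ÷ [$2,566,000 − $1,292,600.00 − $275,362.32] = $2,566,000 ÷ $998,037.68 = 2.5710.

2.57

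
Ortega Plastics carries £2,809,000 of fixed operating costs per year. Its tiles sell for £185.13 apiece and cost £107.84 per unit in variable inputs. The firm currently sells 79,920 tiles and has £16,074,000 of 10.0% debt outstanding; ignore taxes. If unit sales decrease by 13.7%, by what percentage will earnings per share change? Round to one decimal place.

-48.1%

At 79,920 units, contribution = 79,920 × £77.29 = £6,177,016.80.
Operating income = contribution − fixed costs = £6,177,016.80 − £2,809,000 = £3,368,016.80.
Interest = £1,607,400.00, so EBIT − I = £1,760,616.80.
Degree of combined leverage = contribution ÷ (EBIT − I) = £6,177,016.80 ÷ £1,760,616.80 = 3.5084.
%ΔEPS = DCL × %ΔSales = 3.5084 × -13.7% = -48.1%.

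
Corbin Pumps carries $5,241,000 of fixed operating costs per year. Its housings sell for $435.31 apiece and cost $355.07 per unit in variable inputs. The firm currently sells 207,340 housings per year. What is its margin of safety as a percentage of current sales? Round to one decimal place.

68.5%

Contribution margin per unit = $435.31 − $355.07 = $80.24. Break-even units = $5,241,000 ÷ $80.24 = 65,316.55; break-even revenue = 65,316.55 × $435.31 = $28,432,947.53.
Actual sales revenue = 207,340 × $435.31 = $90,257,175.40.
Margin of safety = ($90,257,175.40 − $28,432,947.53) ÷ $90,257,175.40 = 68.5%.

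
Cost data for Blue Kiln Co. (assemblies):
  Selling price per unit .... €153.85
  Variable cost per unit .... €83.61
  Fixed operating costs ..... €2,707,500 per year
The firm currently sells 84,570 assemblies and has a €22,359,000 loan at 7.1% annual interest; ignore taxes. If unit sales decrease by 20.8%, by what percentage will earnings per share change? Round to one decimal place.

-75.1%

Contribution at this volume is 84,570 × €70.24 = €5,940,196.80.
EBIT = €5,940,196.80 − €2,707,500 = €3,232,696.80.
Interest = €1,587,489.00, so EBIT − I = €1,645,207.80.
DCL = total CM / (EBIT − I) = €5,940,196.80 / €1,645,207.80 = 3.6106.
%ΔEPS = DCL × %ΔSales = 3.6106 × -20.8% = -75.1%.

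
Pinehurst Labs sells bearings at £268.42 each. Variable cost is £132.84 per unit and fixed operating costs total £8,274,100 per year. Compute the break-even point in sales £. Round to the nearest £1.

Contribution margin per unit = £268.42 − £132.84 = £135.58, a CM ratio of £135.58 ÷ £268.42 = 0.5051.
Break-even sales = FC ÷ CM ratio = £8,274,100 × £268.42 / £135.58 = £16,380,985.

£16,380,985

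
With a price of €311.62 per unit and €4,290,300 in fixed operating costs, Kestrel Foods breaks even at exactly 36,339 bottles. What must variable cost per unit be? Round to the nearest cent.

Contribution per unit must be FC / Q = €4,290,300 / 36,339 = €118.0632.
Hence VC = price − CM = €311.62 − €118.0632 = €193.56.

€193.56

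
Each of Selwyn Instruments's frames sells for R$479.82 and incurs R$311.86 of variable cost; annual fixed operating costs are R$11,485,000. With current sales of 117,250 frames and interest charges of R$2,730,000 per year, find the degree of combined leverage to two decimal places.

3.59

At 117,250 units, contribution = 117,250 × R$167.96 = R$19,693,310.00.
EBIT = R$19,693,310.00 − R$11,485,000 = R$8,208,310.00. Interest = R$2,730,000.00, so EBIT − I = R$5,478,310.00.
DCL = contribution ÷ (EBIT − I) = R$19,693,310.00 ÷ R$5,478,310.00 = 3.5948.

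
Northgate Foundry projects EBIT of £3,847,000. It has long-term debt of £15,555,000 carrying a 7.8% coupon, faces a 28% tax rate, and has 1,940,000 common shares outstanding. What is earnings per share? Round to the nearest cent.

Interest = £1,213,290.00, so EBT = £3,847,000 − £1,213,290.00 = £2,633,710.00.
Net income = £2,633,710.00 × (1 − 0.28) = £1,896,271.20.
EPS = £1,896,271.20 ÷ 1,940,000 = £0.98.

£0.98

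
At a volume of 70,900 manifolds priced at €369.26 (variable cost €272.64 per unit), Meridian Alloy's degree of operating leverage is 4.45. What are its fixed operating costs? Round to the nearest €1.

Contribution at this volume is 70,900 × €96.62 = €6,850,358.00.
Since DOL = CM ÷ EBIT, EBIT = €6,850,358.00 ÷ 4.45 = €1,539,406.29.
And FC = contribution − EBIT = €6,850,358.00 − €1,539,406.29 = €5,310,952.

€5,310,952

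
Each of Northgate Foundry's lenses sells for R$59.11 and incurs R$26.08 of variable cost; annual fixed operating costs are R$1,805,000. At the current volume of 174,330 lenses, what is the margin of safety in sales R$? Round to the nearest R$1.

Contribution margin per unit = R$59.11 − R$26.08 = R$33.03. Break-even units = R$1,805,000 ÷ R$33.03 = 54,647.29; break-even revenue = 54,647.29 × R$59.11 = R$3,230,201.33.
Actual sales revenue = 174,330 × R$59.11 = R$10,304,646.30.
Margin of safety = R$10,304,646.30 − R$3,230,201.33 = R$7,074,445.

R$7,074,445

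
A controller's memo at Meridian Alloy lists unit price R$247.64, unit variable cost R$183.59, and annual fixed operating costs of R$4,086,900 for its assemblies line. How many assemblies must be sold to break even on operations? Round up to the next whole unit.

Contribution margin per unit = R$247.64 − R$183.59 = R$64.05.
Break-even Q = R$4,086,900 / R$64.05 = 63,807.96 → 63,808 assemblies.

63,808 assemblies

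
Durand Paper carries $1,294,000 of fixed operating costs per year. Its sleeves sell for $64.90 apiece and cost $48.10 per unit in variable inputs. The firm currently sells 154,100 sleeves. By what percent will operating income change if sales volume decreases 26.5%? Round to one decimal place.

At 154,100 units, contribution = 154,100 × $16.80 = $2,588,880.00.
Operating income = contribution − fixed costs = $2,588,880.00 − $1,294,000 = $1,294,880.00.
So DOL = total CM / EBIT = $2,588,880.00 / $1,294,880.00 = 1.9993.
So EBIT moves 1.9993 × (-26.5%) = -53.0%.

-53.0%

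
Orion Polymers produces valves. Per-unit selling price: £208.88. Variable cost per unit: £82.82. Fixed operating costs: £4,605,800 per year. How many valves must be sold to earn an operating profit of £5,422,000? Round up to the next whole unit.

79,548 valves

Contribution margin per unit = £208.88 − £82.82 = £126.06.
Required volume = (fixed costs + target profit) ÷ CM = (£4,605,800 + £5,422,000) ÷ £126.06 = 79,547.83, so 79,548 valves.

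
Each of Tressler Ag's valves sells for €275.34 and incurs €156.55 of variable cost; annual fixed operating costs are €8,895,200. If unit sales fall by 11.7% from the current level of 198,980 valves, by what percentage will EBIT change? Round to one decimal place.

Total contribution margin = 198,980 × €118.79 = €23,636,834.20.
EBIT = €23,636,834.20 − €8,895,200 = €14,741,634.20.
So DOL = total CM / EBIT = €23,636,834.20 / €14,741,634.20 = 1.6034.
%ΔEBIT = DOL × %ΔSales = 1.6034 × -11.7% = -18.8%.

-18.8%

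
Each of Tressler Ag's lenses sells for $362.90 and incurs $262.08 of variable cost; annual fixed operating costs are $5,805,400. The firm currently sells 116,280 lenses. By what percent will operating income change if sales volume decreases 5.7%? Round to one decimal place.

Total contribution margin = 116,280 × $100.82 = $11,723,349.60.
Operating income = contribution − fixed costs = $11,723,349.60 − $5,805,400 = $5,917,949.60.
Degree of operating leverage = $11,723,349.60 / $5,917,949.60 = 1.9810.
%ΔEBIT = DOL × %ΔSales = 1.9810 × -5.7% = -11.3%.

-11.3%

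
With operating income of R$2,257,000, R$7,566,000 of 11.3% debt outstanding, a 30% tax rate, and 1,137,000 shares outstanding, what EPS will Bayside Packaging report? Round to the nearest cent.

R$0.86

Pre-tax income = R$2,257,000 − R$854,958.00 = R$1,402,042.00.
After tax at 30%: net income = R$1,402,042.00 × 0.70 = R$981,429.40.
EPS = R$981,429.40 ÷ 1,137,000 = R$0.86.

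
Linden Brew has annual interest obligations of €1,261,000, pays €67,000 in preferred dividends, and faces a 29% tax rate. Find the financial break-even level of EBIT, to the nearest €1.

Preferred dividends are paid after tax, so their pre-tax equivalent is €67,000 ÷ (1 − 0.29) = €94,366.20.
Financial break-even EBIT = interest + D_p ÷ (1 − t) = €1,261,000 + €94,366.20 = €1,355,366.20.

€1,355,366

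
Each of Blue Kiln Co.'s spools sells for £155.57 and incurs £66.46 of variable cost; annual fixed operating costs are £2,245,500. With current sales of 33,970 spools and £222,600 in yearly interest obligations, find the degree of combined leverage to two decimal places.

Contribution at this volume is 33,970 × £89.11 = £3,027,066.70.
Subtracting fixed costs: EBIT = £3,027,066.70 − £2,245,500 = £781,566.70. Interest = £222,600.00, so EBIT − I = £558,966.70.
Degree of total leverage = total CM / (EBIT − interest) = £3,027,066.70 / £558,966.70 = 5.4155.

5.42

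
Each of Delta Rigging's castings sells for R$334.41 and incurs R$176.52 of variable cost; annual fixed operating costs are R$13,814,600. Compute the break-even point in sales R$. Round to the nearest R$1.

Contribution margin per unit = R$334.41 − R$176.52 = R$157.89, a CM ratio of R$157.89 ÷ R$334.41 = 0.4721.
Break-even sales = FC ÷ CM ratio = R$13,814,600 × R$334.41 / R$157.89 = R$29,259,234.

R$29,259,234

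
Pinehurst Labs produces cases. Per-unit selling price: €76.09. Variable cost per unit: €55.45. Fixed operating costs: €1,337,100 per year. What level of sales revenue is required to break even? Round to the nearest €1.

CM per unit = €76.09 − €55.45 = €20.64; CM ratio = €20.64 / €76.09 = 0.2713.
Break-even revenue = fixed costs × price ÷ CM = €1,337,100 × €76.09 ÷ €20.64 = €4,929,261.

€4,929,261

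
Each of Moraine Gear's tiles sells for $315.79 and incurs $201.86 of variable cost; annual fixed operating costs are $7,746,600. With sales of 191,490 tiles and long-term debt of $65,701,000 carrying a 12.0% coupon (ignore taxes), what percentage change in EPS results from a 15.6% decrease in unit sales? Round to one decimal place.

Total contribution margin = 191,490 × $113.93 = $21,816,455.70.
Subtracting fixed costs: EBIT = $21,816,455.70 − $7,746,600 = $14,069,855.70.
Interest = $7,884,120.00, so EBIT − I = $6,185,735.70.
Degree of combined leverage = contribution ÷ (EBIT − I) = $21,816,455.70 ÷ $6,185,735.70 = 3.5269.
%ΔEPS = DCL × %ΔSales = 3.5269 × -15.6% = -55.0%.

-55.0%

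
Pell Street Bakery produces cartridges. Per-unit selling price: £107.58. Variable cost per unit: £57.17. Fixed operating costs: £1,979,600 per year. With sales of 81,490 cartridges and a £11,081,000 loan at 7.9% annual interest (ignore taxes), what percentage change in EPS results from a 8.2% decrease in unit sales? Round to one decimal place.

Contribution at this volume is 81,490 × £50.41 = £4,107,910.90.
Operating income = contribution − fixed costs = £4,107,910.90 − £1,979,600 = £2,128,310.90.
Interest = £875,399.00, so EBIT − I = £1,252,911.90.
DCL = total CM / (EBIT − I) = £4,107,910.90 / £1,252,911.90 = 3.2787.
EPS therefore changes by 3.2787 × (-8.2%) = -26.9%.

-26.9%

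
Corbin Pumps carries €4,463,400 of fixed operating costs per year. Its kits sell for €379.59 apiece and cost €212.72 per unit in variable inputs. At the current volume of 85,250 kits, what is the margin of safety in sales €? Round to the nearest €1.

€22,206,862

Each unit contributes €379.59 − €212.72 = €166.87. Break-even units = €4,463,400 ÷ €166.87 = 26,747.77; break-even revenue = 26,747.77 × €379.59 = €10,153,185.15.
Current sales = 85,250 × €379.59 = €32,360,047.50.
Margin of safety = €32,360,047.50 − €10,153,185.15 = €22,206,862.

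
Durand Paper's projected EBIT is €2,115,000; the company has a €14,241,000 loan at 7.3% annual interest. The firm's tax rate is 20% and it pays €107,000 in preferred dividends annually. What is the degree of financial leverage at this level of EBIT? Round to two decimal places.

2.25

Interest = €1,039,593.00.
Preferred dividends grossed up pre-tax: €107,000 / (1 − 0.20) = €133,750.00.
DFL = EBIT ÷ [EBIT − I − D_p/(1−t)] = €2,115,000 ÷ [€2,115,000 − €1,039,593.00 − €133,750.00] = €2,115,000 ÷ €941,657.00 = 2.2460.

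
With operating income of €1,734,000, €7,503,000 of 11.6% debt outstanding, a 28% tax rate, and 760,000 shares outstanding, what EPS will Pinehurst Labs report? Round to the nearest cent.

€0.82

Interest = €870,348.00, so EBT = €1,734,000 − €870,348.00 = €863,652.00.
Net income = €863,652.00 × (1 − 0.28) = €621,829.44.
Per share: €621,829.44 / 760,000 shares = €0.82.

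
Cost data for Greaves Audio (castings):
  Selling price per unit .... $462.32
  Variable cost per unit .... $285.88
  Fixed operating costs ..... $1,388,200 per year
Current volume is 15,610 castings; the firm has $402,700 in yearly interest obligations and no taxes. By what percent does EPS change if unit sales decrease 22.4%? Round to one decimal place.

-64.0%

Contribution at this volume is 15,610 × $176.44 = $2,754,228.40.
EBIT = $2,754,228.40 − $1,388,200 = $1,366,028.40.
Interest = $402,700.00, so EBIT − I = $963,328.40.
DCL = total CM / (EBIT − I) = $2,754,228.40 / $963,328.40 = 2.8591.
EPS therefore changes by 2.8591 × (-22.4%) = -64.0%.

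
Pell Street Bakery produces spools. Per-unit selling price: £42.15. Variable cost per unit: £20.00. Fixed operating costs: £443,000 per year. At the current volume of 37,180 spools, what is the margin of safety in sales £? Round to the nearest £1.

£724,137

Unit CM = price − variable cost = £42.15 − £20.00 = £22.15. Break-even units = £443,000 ÷ £22.15 = 20,000.00; break-even revenue = 20,000.00 × £42.15 = £843,000.00.
Actual sales revenue = 37,180 × £42.15 = £1,567,137.00.
Margin of safety = £1,567,137.00 − £843,000.00 = £724,137.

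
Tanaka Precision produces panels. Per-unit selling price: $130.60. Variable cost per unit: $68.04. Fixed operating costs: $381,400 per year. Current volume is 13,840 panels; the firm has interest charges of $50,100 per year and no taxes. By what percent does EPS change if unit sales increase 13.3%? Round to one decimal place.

Contribution at this volume is 13,840 × $62.56 = $865,830.40.
Subtracting fixed costs: EBIT = $865,830.40 − $381,400 = $484,430.40.
Interest = $50,100.00, so EBIT − I = $434,330.40.
DCL = total CM / (EBIT − I) = $865,830.40 / $434,330.40 = 1.9935.
EPS therefore changes by 1.9935 × (+13.3%) = +26.5%.

+26.5%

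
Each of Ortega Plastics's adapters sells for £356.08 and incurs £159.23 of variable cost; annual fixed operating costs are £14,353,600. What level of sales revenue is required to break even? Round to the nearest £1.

£25,964,084

CM per unit = £356.08 − £159.23 = £196.85; CM ratio = £196.85 / £356.08 = 0.5528.
Break-even revenue = fixed costs × price ÷ CM = £14,353,600 × £356.08 ÷ £196.85 = £25,964,084.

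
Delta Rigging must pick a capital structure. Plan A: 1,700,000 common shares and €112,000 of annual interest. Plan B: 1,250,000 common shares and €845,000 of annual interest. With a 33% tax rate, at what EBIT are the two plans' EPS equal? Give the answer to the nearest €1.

Set EPS_A = EPS_B: (EBIT − €112,000)(1 − 0.33) ÷ 1,700,000 = (EBIT − €845,000)(1 − 0.33) ÷ 1,250,000.
The (1 − t) factor cancels: (EBIT − 112,000) × 1,250,000 = (EBIT − 845,000) × 1,700,000.
Solving, EBIT = (845,000·1,700,000 − 112,000·1,250,000) / (1,700,000 − 1,250,000) = 1,296,500,000,000 / 450,000 = 2,881,111.11.

€2,881,111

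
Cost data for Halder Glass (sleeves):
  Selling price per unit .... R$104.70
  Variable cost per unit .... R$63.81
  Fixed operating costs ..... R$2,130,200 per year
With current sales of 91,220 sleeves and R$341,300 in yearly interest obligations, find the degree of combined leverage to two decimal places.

At 91,220 units, contribution = 91,220 × R$40.89 = R$3,729,985.80.
Subtracting fixed costs: EBIT = R$3,729,985.80 − R$2,130,200 = R$1,599,785.80. Interest = R$341,300.00.
DOL = R$3,729,985.80 ÷ R$1,599,785.80 = 2.3316; DFL = R$1,599,785.80 ÷ R$1,258,485.80 = 1.2712.
DCL = DOL × DFL = 2.3316 × 1.2712 = 2.9639.

2.96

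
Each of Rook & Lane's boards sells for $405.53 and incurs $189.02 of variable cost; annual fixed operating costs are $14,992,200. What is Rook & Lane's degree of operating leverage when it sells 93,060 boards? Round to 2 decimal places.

Contribution at this volume is 93,060 × $216.51 = $20,148,420.60.
Operating income = contribution − fixed costs = $20,148,420.60 − $14,992,200 = $5,156,220.60.
So DOL = total CM / EBIT = $20,148,420.60 / $5,156,220.60 = 3.9076.

3.91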